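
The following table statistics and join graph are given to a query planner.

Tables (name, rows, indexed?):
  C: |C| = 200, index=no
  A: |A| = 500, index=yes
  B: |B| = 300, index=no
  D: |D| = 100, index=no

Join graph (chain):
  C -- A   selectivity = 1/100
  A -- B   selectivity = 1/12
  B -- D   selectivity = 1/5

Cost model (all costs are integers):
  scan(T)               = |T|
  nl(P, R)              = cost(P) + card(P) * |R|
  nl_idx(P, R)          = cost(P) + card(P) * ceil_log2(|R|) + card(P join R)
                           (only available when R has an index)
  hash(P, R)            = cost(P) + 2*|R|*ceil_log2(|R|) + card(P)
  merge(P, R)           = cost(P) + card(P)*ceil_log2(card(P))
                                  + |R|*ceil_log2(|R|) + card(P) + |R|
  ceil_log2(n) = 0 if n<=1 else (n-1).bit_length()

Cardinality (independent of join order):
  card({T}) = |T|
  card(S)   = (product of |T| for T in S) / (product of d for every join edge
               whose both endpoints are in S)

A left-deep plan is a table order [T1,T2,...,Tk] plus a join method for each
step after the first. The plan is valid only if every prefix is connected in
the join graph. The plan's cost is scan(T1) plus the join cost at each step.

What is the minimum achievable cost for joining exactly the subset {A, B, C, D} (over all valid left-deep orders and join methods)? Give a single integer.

35800

Selinger DP over subsets of {A,B,C,D}:
  {C}: scan cost=200, card=200
  {A}: scan cost=500, card=500
  {B}: scan cost=300, card=300
  {D}: scan cost=100, card=100
  {AC}: card=1000; try (A,nl_idx)→3000, (C,hash)→4200, (A,merge)→7000, (C,merge)→7300, (A,hash)→9400, (A,nl)→100200 …(+1); best=3000 via (A,nl_idx)
  {AB}: card=12500; try (B,hash)→6400, (A,merge)→8300, (B,merge)→8500, (A,hash)→9600, (A,nl_idx)→15500, (A,nl)→150300 …(+1); best=6400 via (B,hash)
  {BD}: card=6000; try (D,hash)→2000, (B,merge)→3900, (D,merge)→4100, (B,hash)→5600, (B,nl)→30100, (D,nl)→30300; best=2000 via (D,hash)
  {ABC}: card=25000; try (B,hash)→9400, (B,merge)→17000, (C,hash)→22100, (C,merge)→195700, (B,nl)→303000, (C,nl)→2506400; best=9400 via (B,hash)
  {ABD}: card=250000; try (A,hash)→17000, (D,hash)→20300, (A,merge)→91000, (D,merge)→194700, (A,nl_idx)→306000, (D,nl)→1256400 …(+1); best=17000 via (A,hash)
  {ABCD}: card=500000; try (D,hash)→35800, (C,hash)→270200, (D,merge)→410200, (D,nl)→2509400, (C,merge)→4768800, (C,nl)→50017000; best=35800 via (D,hash)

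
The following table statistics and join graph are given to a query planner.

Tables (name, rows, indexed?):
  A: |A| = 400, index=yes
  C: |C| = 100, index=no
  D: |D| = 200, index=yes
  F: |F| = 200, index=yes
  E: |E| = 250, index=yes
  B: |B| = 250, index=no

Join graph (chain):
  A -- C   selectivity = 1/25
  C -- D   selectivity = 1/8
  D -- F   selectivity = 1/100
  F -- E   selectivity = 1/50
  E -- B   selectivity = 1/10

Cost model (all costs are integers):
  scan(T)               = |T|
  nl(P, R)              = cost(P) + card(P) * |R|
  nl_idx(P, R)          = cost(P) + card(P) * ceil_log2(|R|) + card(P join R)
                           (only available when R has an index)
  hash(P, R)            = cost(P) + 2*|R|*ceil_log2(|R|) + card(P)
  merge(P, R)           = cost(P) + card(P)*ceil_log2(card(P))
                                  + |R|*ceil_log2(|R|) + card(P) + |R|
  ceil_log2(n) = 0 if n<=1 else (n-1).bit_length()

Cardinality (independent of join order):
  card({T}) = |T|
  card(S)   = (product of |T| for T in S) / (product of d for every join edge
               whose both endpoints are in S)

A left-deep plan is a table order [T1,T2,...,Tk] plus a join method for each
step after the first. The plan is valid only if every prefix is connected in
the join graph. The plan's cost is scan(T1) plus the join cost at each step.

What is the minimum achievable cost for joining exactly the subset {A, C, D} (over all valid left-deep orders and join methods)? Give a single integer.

Selinger DP over subsets of {A,C,D}:
  {A}: scan cost=400, card=400
  {C}: scan cost=100, card=100
  {D}: scan cost=200, card=200
  {AC}: card=1600; try (C,hash)→2200, (A,nl_idx)→2600, (A,merge)→4900, (C,merge)→5200, (A,hash)→7400, (A,nl)→40100 …(+1); best=2200 via (C,hash)
  {CD}: card=2500; try (C,hash)→1800, (D,merge)→2700, (C,merge)→2800, (D,hash)→3400, (D,nl_idx)→3400, (D,nl)→20100 …(+1); best=1800 via (C,hash)
  {ACD}: card=40000; try (D,hash)→7000, (A,hash)→11500, (D,merge)→23200, (A,merge)→38300, (D,nl_idx)→55000, (A,nl_idx)→64300 …(+2); best=7000 via (D,hash)

7000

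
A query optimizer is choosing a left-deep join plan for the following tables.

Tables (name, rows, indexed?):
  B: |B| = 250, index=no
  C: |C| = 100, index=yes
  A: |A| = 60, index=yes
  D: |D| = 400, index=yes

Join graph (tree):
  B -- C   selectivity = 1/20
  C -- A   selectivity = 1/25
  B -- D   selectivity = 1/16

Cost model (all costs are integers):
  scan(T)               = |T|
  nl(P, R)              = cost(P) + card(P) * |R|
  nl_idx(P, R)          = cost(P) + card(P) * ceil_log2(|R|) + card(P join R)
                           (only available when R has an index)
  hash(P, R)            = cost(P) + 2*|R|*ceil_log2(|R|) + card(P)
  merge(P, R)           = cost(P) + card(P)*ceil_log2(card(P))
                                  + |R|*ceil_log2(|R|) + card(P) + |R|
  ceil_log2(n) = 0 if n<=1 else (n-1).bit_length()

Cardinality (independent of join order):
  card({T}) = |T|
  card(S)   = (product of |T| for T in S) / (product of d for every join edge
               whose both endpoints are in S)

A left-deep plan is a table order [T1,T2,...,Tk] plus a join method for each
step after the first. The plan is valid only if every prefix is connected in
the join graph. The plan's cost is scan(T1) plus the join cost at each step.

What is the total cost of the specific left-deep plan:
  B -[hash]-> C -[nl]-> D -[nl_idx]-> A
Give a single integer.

step 1: scan B: cost=250, card=250
step 2: join C via hash
    card(P join C) = 250*100/(20) = 1250
    cost = 250 + 2*100*7 + 250 = 1900
step 3: join D via nl
    card(P join D) = 1250*400/(16) = 31250
    cost = 1900 + 1250*400 = 501900
step 4: join A via nl_idx
    card(P join A) = 31250*60/(25) = 75000
    cost = 501900 + 31250*6 + 75000 = 764400

764400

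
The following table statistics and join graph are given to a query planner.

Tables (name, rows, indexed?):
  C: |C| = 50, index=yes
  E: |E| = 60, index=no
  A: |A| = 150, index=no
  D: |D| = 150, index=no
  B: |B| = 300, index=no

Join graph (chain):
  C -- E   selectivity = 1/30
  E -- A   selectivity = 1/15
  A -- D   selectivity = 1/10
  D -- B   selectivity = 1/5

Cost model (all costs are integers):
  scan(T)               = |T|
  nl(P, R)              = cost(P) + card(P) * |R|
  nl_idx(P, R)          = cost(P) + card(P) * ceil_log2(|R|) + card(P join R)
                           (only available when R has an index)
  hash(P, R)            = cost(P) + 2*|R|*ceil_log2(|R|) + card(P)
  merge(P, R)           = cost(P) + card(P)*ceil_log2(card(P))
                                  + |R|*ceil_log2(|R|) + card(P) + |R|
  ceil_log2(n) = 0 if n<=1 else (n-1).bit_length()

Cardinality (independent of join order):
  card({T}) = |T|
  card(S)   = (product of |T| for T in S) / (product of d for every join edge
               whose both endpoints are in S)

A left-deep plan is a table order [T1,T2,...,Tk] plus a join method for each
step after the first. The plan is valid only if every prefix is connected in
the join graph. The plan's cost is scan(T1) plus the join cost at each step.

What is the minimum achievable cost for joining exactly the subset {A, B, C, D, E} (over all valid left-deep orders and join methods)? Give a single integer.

Selinger DP over subsets of {A,B,C,D,E}:
  {C}: scan cost=50, card=50
  {E}: scan cost=60, card=60
  {A}: scan cost=150, card=150
  {D}: scan cost=150, card=150
  {B}: scan cost=300, card=300
  {CE}: card=100; try (C,nl_idx)→520, (C,hash)→720, (E,hash)→820, (E,merge)→820, (C,merge)→830, (E,nl)→3050 …(+1); best=520 via (C,nl_idx)
  {AE}: card=600; try (E,hash)→1020, (A,merge)→1830, (E,merge)→1920, (A,hash)→2520, (A,nl)→9060, (E,nl)→9150; best=1020 via (E,hash)
  {AD}: card=2250; try (D,hash)→2700, (A,hash)→2700, (D,merge)→2850, (A,merge)→2850, (D,nl)→22650, (A,nl)→22650; best=2700 via (D,hash)
  {BD}: card=9000; try (D,hash)→3000, (B,merge)→4500, (D,merge)→4650, (B,hash)→5700, (B,nl)→45150, (D,nl)→45300; best=3000 via (D,hash)
  {ACE}: card=1000; try (C,hash)→2220, (A,merge)→2670, (A,hash)→3020, (C,nl_idx)→5620, (C,merge)→7970, (A,nl)→15520 …(+1); best=2220 via (C,hash)
  {ADE}: card=9000; try (D,hash)→4020, (E,hash)→5670, (D,merge)→8970, (E,merge)→32370, (D,nl)→91020, (E,nl)→137700; best=4020 via (D,hash)
  {ABD}: card=135000; try (B,hash)→10350, (A,hash)→14400, (B,merge)→34950, (A,merge)→139350, (B,nl)→677700, (A,nl)→1353000; best=10350 via (B,hash)
  {ACDE}: card=15000; try (D,hash)→5620, (C,hash)→13620, (D,merge)→14570, (C,nl_idx)→73020, (C,merge)→139370, (D,nl)→152220 …(+1); best=5620 via (D,hash)
  {ABDE}: card=540000; try (B,hash)→18420, (B,merge)→142020, (E,hash)→146070, (E,merge)→2575770, (B,nl)→2704020, (E,nl)→8110350; best=18420 via (B,hash)
  {ABCDE}: card=900000; try (B,hash)→26020, (B,merge)→233620, (C,hash)→559020, (C,nl_idx)→4158420, (B,nl)→4505620, (C,merge)→11358770 …(+1); best=26020 via (B,hash)

26020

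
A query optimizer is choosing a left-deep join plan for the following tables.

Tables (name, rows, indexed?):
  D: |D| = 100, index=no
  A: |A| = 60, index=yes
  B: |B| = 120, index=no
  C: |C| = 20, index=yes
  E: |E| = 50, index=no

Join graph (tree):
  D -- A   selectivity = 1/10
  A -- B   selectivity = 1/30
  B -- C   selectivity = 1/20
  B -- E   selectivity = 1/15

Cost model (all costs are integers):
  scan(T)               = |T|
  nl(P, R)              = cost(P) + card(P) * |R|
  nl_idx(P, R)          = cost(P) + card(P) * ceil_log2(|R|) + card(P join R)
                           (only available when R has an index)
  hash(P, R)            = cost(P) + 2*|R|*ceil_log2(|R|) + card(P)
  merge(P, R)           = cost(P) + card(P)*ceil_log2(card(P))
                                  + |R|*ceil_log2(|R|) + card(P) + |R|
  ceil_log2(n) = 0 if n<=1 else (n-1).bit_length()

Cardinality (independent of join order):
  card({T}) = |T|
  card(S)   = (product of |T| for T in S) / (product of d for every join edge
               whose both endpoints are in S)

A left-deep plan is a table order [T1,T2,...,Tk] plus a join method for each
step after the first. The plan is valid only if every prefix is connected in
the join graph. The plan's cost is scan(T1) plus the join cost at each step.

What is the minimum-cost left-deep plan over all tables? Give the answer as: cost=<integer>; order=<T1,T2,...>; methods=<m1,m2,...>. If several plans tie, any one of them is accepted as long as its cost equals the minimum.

cost=4320; order=B,C,A,E,D; methods=hash,hash,hash,hash

Selinger DP (subsets sized 1..n):
  {D}: scan cost=100, card=100
  {A}: scan cost=60, card=60
  {B}: scan cost=120, card=120
  {C}: scan cost=20, card=20
  {E}: scan cost=50, card=50
  {AD}: card=600; try (A,hash)→920, (D,merge)→1280, (A,nl_idx)→1300, (A,merge)→1320, (D,hash)→1520, (D,nl)→6060 …(+1); best=920 via (A,hash)
  {AB}: card=240; try (A,hash)→960, (A,nl_idx)→1080, (B,merge)→1440, (A,merge)→1500, (B,hash)→1800, (B,nl)→7260 …(+1); best=960 via (A,hash)
  {BC}: card=120; try (C,hash)→440, (C,nl_idx)→840, (B,merge)→1100, (C,merge)→1200, (B,hash)→1720, (B,nl)→2420 …(+1); best=440 via (C,hash)
  {BE}: card=400; try (E,hash)→840, (B,merge)→1360, (E,merge)→1430, (B,hash)→1780, (B,nl)→6050, (E,nl)→6120; best=840 via (E,hash)
  {ABD}: card=2400; try (D,hash)→2600, (B,hash)→3200, (D,merge)→3920, (B,merge)→8480, (D,nl)→24960, (B,nl)→72920; best=2600 via (D,hash)
  {ABC}: card=240; try (A,hash)→1280, (C,hash)→1400, (A,nl_idx)→1400, (A,merge)→1820, (C,nl_idx)→2400, (C,merge)→3240 …(+2); best=1280 via (A,hash)
  {ABE}: card=800; try (E,hash)→1800, (A,hash)→1960, (E,merge)→3470, (A,nl_idx)→4040, (A,merge)→5260, (E,nl)→12960 …(+1); best=1800 via (E,hash)
  {BCE}: card=400; try (E,hash)→1160, (C,hash)→1440, (E,merge)→1750, (C,nl_idx)→3240, (C,merge)→4960, (E,nl)→6440 …(+1); best=1160 via (E,hash)
  {ABCD}: card=2400; try (D,hash)→2920, (D,merge)→4240, (C,hash)→5200, (C,nl_idx)→17000, (D,nl)→25280, (C,merge)→33920 …(+1); best=2920 via (D,hash)
  {ABDE}: card=8000; try (D,hash)→4000, (E,hash)→5600, (D,merge)→11400, (E,merge)→34150, (D,nl)→81800, (E,nl)→122600; best=4000 via (D,hash)
  {ABCE}: card=800; try (E,hash)→2120, (A,hash)→2280, (C,hash)→2800, (E,merge)→3790, (A,nl_idx)→4360, (A,merge)→5580 …(+5); best=2120 via (E,hash)
  {ABCDE}: card=8000; try (D,hash)→4320, (E,hash)→5920, (D,merge)→11720, (C,hash)→12200, (E,merge)→34470, (C,nl_idx)→52000 …(+4); best=4320 via (D,hash)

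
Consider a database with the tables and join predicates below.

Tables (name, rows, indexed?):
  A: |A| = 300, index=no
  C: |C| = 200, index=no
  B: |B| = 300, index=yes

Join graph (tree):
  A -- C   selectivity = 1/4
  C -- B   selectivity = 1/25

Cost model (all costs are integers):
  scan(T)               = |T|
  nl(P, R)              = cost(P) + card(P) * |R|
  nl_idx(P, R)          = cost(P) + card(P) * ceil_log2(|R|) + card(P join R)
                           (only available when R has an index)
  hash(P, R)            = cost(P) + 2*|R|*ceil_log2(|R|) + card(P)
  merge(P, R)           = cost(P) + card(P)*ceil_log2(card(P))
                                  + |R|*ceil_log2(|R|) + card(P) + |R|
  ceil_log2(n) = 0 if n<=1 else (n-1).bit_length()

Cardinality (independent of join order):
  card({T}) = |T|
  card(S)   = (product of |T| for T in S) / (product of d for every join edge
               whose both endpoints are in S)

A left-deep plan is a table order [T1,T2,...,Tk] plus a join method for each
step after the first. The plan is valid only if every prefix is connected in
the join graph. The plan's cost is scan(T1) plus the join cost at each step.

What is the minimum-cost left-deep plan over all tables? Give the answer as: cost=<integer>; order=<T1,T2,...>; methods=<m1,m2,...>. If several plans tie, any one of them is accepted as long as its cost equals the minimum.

cost=11600; order=B,C,A; methods=hash,hash

Selinger DP (subsets sized 1..n):
  {A}: scan cost=300, card=300
  {C}: scan cost=200, card=200
  {B}: scan cost=300, card=300
  {AC}: card=15000; try (C,hash)→3800, (A,merge)→5000, (C,merge)→5100, (A,hash)→5800, (A,nl)→60200, (C,nl)→60300; best=3800 via (C,hash)
  {BC}: card=2400; try (C,hash)→3800, (B,nl_idx)→4400, (B,merge)→5000, (C,merge)→5100, (B,hash)→5800, (B,nl)→60200 …(+1); best=3800 via (C,hash)
  {ABC}: card=180000; try (A,hash)→11600, (B,hash)→24200, (A,merge)→38000, (B,merge)→231800, (B,nl_idx)→318800, (A,nl)→723800 …(+1); best=11600 via (A,hash)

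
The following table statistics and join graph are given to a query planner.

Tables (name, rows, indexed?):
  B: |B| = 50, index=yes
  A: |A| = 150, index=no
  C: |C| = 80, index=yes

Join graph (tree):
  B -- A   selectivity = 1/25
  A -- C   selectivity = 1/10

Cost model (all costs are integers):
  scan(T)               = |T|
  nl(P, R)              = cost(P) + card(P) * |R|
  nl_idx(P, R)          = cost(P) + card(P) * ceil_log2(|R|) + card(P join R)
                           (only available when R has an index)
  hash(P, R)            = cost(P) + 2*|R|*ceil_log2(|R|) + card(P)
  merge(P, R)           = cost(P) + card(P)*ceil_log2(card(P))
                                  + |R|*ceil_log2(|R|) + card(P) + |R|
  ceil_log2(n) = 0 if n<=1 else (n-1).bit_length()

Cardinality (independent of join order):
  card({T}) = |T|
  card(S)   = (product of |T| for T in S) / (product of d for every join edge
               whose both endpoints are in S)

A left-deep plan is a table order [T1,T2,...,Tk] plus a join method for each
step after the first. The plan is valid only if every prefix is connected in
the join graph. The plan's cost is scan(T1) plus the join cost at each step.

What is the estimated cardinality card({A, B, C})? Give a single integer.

2400

Tables in S: A(150), B(50), C(80)
Edges inside S: B-A(d=25), A-C(d=10)
numerator = 150 * 50 * 80 = 600000
denominator = 25 * 10 = 250
card(S) = 600000 / 250 = 2400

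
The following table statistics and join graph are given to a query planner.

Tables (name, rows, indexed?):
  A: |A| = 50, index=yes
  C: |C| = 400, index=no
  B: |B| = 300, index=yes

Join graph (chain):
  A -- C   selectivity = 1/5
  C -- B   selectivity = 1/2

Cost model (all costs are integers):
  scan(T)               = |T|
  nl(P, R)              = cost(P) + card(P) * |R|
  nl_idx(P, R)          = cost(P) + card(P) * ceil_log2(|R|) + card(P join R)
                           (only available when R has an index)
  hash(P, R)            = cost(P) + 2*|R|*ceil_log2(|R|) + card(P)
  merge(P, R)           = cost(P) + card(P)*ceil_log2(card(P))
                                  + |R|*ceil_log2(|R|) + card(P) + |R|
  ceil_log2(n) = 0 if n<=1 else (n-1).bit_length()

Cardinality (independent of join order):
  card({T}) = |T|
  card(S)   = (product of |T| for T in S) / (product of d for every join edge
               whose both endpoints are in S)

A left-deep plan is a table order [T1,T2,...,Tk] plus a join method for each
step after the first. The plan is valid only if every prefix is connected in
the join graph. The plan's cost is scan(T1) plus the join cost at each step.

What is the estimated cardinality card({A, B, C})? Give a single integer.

Tables in S: A(50), B(300), C(400)
Edges inside S: A-C(d=5), C-B(d=2)
numerator = 50 * 300 * 400 = 6000000
denominator = 5 * 2 = 10
card(S) = 6000000 / 10 = 600000

600000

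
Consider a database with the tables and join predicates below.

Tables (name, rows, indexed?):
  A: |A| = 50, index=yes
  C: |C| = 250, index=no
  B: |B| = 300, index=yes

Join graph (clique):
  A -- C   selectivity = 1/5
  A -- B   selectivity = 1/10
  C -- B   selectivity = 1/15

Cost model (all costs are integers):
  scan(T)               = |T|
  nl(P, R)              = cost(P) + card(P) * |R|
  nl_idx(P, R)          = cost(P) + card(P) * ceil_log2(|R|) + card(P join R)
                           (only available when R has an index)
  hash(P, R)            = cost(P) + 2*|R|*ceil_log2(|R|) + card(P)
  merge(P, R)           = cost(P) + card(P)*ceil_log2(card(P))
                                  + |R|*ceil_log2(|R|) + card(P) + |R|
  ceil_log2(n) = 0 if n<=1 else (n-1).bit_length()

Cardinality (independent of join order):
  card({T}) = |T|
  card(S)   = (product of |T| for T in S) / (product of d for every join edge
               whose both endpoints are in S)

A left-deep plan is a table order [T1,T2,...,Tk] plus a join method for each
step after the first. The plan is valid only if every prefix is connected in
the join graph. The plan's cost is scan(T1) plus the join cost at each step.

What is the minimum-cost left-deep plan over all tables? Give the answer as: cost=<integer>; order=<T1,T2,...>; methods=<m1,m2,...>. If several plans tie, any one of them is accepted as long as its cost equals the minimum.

cost=6700; order=B,A,C; methods=hash,hash

Selinger DP (subsets sized 1..n):
  {A}: scan cost=50, card=50
  {C}: scan cost=250, card=250
  {B}: scan cost=300, card=300
  {AC}: card=2500; try (A,hash)→1100, (C,merge)→2650, (A,merge)→2850, (C,hash)→4100, (A,nl_idx)→4250, (C,nl)→12550 …(+1); best=1100 via (A,hash)
  {AB}: card=1500; try (A,hash)→1200, (B,nl_idx)→2000, (B,merge)→3400, (A,nl_idx)→3600, (A,merge)→3650, (B,hash)→5500 …(+2); best=1200 via (A,hash)
  {BC}: card=5000; try (C,hash)→4600, (B,merge)→5500, (C,merge)→5550, (B,hash)→5900, (B,nl_idx)→7500, (B,nl)→75250 …(+1); best=4600 via (C,hash)
  {ABC}: card=5000; try (C,hash)→6700, (B,hash)→9000, (A,hash)→10200, (C,merge)→21450, (B,nl_idx)→28600, (B,merge)→36600 …(+5); best=6700 via (C,hash)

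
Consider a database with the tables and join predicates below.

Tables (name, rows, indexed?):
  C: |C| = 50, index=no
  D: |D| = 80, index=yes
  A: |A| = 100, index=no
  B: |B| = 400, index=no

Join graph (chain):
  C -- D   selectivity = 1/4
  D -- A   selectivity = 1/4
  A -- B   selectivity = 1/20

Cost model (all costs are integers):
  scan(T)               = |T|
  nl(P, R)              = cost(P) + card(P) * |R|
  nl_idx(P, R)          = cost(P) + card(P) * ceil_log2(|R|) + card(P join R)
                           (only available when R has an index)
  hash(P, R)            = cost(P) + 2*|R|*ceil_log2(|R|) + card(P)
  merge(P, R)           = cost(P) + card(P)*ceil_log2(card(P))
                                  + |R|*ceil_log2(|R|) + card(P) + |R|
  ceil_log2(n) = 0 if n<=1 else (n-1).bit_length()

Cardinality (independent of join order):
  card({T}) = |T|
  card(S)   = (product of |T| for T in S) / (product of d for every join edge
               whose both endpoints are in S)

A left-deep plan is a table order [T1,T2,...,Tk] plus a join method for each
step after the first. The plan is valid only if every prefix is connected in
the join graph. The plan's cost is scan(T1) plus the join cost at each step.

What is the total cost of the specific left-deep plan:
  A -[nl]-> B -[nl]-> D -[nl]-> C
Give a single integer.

step 1: scan A: cost=100, card=100
step 2: join B via nl
    card(P join B) = 100*400/(20) = 2000
    cost = 100 + 100*400 = 40100
step 3: join D via nl
    card(P join D) = 2000*80/(4) = 40000
    cost = 40100 + 2000*80 = 200100
step 4: join C via nl
    card(P join C) = 40000*50/(4) = 500000
    cost = 200100 + 40000*50 = 2200100

2200100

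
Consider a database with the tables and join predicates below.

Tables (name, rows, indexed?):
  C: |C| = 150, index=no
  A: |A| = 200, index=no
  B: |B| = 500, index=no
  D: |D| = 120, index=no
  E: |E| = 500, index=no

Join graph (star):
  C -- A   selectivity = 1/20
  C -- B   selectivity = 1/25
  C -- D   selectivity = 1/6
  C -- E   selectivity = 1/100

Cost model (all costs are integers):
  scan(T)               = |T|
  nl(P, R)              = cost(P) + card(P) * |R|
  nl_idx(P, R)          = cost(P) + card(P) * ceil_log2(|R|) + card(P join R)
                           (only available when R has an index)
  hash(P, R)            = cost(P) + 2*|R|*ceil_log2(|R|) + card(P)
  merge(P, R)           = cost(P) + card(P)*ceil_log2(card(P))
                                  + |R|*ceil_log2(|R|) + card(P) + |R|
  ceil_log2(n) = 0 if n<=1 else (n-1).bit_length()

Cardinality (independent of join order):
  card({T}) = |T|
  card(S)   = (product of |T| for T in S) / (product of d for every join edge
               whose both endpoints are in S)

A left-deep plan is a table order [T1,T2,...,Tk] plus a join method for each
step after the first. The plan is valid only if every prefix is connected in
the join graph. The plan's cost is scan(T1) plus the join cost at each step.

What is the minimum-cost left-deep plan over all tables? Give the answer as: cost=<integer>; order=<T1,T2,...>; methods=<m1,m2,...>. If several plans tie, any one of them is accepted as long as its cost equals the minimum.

cost=175530; order=E,C,A,B,D; methods=hash,hash,hash,hash

Selinger DP (subsets sized 1..n):
  {C}: scan cost=150, card=150
  {A}: scan cost=200, card=200
  {B}: scan cost=500, card=500
  {D}: scan cost=120, card=120
  {E}: scan cost=500, card=500
  {AC}: card=1500; try (C,hash)→2800, (A,merge)→3300, (C,merge)→3350, (A,hash)→3500, (A,nl)→30150, (C,nl)→30200; best=2800 via (C,hash)
  {BC}: card=3000; try (C,hash)→3400, (B,merge)→6500, (C,merge)→6850, (B,hash)→9300, (B,nl)→75150, (C,nl)→75500; best=3400 via (C,hash)
  {CD}: card=3000; try (D,hash)→1980, (C,merge)→2430, (D,merge)→2460, (C,hash)→2640, (C,nl)→18120, (D,nl)→18150; best=1980 via (D,hash)
  {CE}: card=750; try (C,hash)→3400, (E,merge)→6500, (C,merge)→6850, (E,hash)→9300, (E,nl)→75150, (C,nl)→75500; best=3400 via (C,hash)
  {ABC}: card=30000; try (A,hash)→9600, (B,hash)→13300, (B,merge)→25800, (A,merge)→44200, (A,nl)→603400, (B,nl)→752800; best=9600 via (A,hash)
  {ACD}: card=30000; try (D,hash)→5980, (A,hash)→8180, (D,merge)→21760, (A,merge)→42780, (D,nl)→182800, (A,nl)→601980; best=5980 via (D,hash)
  {ACE}: card=7500; try (A,hash)→7350, (E,hash)→13300, (A,merge)→13450, (E,merge)→25800, (A,nl)→153400, (E,nl)→752800; best=7350 via (A,hash)
  {BCD}: card=60000; try (D,hash)→8080, (B,hash)→13980, (D,merge)→43360, (B,merge)→45980, (D,nl)→363400, (B,nl)→1501980; best=8080 via (D,hash)
  {BCE}: card=15000; try (B,hash)→13150, (E,hash)→15400, (B,merge)→16650, (E,merge)→47400, (B,nl)→378400, (E,nl)→1503400; best=13150 via (B,hash)
  {CDE}: card=15000; try (D,hash)→5830, (D,merge)→12610, (E,hash)→13980, (E,merge)→45980, (D,nl)→93400, (E,nl)→1501980; best=5830 via (D,hash)
  {ABCD}: card=600000; try (D,hash)→41280, (B,hash)→44980, (A,hash)→71280, (D,merge)→490560, (B,merge)→490980, (A,merge)→1029880 …(+3); best=41280 via (D,hash)
  {ABCE}: card=150000; try (B,hash)→23850, (A,hash)→31350, (E,hash)→48600, (B,merge)→117350, (A,merge)→239950, (E,merge)→494600 …(+3); best=23850 via (B,hash)
  {ACDE}: card=150000; try (D,hash)→16530, (A,hash)→24030, (E,hash)→44980, (D,merge)→113310, (A,merge)→232630, (E,merge)→490980 …(+3); best=16530 via (D,hash)
  {BCDE}: card=300000; try (D,hash)→29830, (B,hash)→29830, (E,hash)→77080, (B,merge)→235830, (D,merge)→239110, (E,merge)→1033080 …(+3); best=29830 via (D,hash)
  {ABCDE}: card=3000000; try (D,hash)→175530, (B,hash)→175530, (A,hash)→333030, (E,hash)→650280, (B,merge)→2871530, (D,merge)→2874810 …(+6); best=175530 via (D,hash)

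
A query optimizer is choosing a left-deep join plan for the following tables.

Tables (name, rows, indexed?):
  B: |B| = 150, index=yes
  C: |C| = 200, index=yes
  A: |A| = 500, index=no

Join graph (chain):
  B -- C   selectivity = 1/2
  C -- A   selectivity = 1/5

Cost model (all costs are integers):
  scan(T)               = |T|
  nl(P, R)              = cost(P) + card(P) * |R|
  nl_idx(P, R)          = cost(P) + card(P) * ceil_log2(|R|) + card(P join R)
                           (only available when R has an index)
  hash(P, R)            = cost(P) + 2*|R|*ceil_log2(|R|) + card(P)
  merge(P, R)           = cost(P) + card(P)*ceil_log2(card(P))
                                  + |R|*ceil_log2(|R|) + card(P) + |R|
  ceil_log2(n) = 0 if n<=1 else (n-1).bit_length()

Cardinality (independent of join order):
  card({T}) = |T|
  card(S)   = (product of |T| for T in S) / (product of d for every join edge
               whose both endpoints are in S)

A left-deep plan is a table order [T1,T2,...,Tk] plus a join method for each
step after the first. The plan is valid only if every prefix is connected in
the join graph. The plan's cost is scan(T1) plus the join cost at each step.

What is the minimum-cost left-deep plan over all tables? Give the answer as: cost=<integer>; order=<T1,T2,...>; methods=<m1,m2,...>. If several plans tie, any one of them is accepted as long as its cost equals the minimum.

Selinger DP (subsets sized 1..n):
  {B}: scan cost=150, card=150
  {C}: scan cost=200, card=200
  {A}: scan cost=500, card=500
  {BC}: card=15000; try (B,hash)→2800, (C,merge)→3300, (B,merge)→3350, (C,hash)→3500, (C,nl_idx)→16350, (B,nl_idx)→16800 …(+2); best=2800 via (B,hash)
  {AC}: card=20000; try (C,hash)→4200, (A,merge)→7000, (C,merge)→7300, (A,hash)→9400, (C,nl_idx)→24500, (A,nl)→100200 …(+1); best=4200 via (C,hash)
  {ABC}: card=1500000; try (B,hash)→26600, (A,hash)→26800, (A,merge)→232800, (B,merge)→325550, (B,nl_idx)→1664200, (B,nl)→3004200 …(+1); best=26600 via (B,hash)

cost=26600; order=A,C,B; methods=hash,hash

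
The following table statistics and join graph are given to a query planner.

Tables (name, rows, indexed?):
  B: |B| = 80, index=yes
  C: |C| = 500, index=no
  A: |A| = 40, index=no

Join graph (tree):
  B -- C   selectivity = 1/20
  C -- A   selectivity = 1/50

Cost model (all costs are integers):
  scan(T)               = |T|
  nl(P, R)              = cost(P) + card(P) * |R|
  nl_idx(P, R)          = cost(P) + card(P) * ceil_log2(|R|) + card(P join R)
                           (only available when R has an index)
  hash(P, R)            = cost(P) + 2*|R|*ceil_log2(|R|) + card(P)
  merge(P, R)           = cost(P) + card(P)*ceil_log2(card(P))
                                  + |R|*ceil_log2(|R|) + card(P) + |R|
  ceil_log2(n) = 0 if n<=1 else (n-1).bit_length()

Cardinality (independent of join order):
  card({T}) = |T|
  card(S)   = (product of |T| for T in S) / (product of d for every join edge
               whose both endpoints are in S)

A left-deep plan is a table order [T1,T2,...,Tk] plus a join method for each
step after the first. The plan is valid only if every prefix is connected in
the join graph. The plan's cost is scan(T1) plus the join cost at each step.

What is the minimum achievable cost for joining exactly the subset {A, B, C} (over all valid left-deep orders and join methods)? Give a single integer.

Selinger DP over subsets of {A,B,C}:
  {B}: scan cost=80, card=80
  {C}: scan cost=500, card=500
  {A}: scan cost=40, card=40
  {BC}: card=2000; try (B,hash)→2120, (C,merge)→5720, (B,nl_idx)→6000, (B,merge)→6140, (C,hash)→9160, (C,nl)→40080 …(+1); best=2120 via (B,hash)
  {AC}: card=400; try (A,hash)→1480, (C,merge)→5320, (A,merge)→5780, (C,hash)→9080, (C,nl)→20040, (A,nl)→20500; best=1480 via (A,hash)
  {ABC}: card=1600; try (B,hash)→3000, (A,hash)→4600, (B,nl_idx)→5880, (B,merge)→6120, (A,merge)→26400, (B,nl)→33480 …(+1); best=3000 via (B,hash)

3000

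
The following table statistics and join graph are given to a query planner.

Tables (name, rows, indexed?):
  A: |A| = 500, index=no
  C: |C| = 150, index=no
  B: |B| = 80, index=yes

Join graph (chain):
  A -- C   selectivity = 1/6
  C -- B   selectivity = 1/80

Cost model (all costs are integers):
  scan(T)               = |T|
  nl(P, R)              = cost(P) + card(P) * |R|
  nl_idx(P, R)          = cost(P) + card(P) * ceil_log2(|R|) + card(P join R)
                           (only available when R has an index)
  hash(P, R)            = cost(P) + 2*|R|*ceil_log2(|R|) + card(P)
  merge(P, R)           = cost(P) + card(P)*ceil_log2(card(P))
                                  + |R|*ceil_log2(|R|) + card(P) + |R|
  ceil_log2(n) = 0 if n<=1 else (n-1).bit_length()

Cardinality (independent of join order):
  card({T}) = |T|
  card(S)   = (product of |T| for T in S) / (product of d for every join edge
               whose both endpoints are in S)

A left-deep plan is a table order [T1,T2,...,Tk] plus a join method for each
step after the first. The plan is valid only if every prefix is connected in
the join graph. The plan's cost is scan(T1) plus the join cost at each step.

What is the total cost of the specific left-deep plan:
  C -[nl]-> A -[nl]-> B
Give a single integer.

1075150

step 1: scan C: cost=150, card=150
step 2: join A via nl
    card(P join A) = 150*500/(6) = 12500
    cost = 150 + 150*500 = 75150
step 3: join B via nl
    card(P join B) = 12500*80/(80) = 12500
    cost = 75150 + 12500*80 = 1075150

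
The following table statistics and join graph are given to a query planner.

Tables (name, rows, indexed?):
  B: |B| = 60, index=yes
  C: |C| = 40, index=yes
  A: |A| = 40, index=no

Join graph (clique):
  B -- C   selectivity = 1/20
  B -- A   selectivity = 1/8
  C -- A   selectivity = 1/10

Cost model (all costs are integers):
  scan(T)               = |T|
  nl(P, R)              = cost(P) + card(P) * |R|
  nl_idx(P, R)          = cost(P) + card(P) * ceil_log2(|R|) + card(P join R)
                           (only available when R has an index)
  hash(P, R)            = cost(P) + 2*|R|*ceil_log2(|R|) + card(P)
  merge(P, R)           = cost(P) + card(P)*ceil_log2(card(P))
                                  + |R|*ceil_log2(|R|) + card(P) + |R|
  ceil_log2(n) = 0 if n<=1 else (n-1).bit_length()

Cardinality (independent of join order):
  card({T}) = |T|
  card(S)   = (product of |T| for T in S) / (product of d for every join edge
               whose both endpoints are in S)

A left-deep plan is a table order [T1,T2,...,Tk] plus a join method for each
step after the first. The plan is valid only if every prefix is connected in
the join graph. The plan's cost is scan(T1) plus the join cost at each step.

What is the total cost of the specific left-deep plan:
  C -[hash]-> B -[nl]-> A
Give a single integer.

step 1: scan C: cost=40, card=40
step 2: join B via hash
    card(P join B) = 40*60/(20) = 120
    cost = 40 + 2*60*6 + 40 = 800
step 3: join A via nl
    card(P join A) = 120*40/(8*10) = 60
    cost = 800 + 120*40 = 5600

5600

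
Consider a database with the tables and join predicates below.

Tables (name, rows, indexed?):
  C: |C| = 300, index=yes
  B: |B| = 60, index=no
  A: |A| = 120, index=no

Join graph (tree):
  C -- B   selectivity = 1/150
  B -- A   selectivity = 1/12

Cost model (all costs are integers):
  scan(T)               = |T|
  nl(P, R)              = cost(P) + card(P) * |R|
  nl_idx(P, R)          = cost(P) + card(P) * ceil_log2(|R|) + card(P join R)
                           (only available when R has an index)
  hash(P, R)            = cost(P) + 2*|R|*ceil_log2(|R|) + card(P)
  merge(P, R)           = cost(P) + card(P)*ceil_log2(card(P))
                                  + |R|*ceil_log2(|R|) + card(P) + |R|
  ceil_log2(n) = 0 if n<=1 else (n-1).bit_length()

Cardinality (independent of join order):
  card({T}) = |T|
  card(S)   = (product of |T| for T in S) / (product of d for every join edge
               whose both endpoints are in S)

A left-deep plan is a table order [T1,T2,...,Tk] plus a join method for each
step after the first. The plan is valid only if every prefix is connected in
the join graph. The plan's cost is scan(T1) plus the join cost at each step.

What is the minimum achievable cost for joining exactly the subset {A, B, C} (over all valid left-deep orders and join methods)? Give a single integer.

Selinger DP over subsets of {A,B,C}:
  {C}: scan cost=300, card=300
  {B}: scan cost=60, card=60
  {A}: scan cost=120, card=120
  {BC}: card=120; try (C,nl_idx)→720, (B,hash)→1320, (C,merge)→3480, (B,merge)→3720, (C,hash)→5520, (C,nl)→18060 …(+1); best=720 via (C,nl_idx)
  {AB}: card=600; try (B,hash)→960, (A,merge)→1440, (B,merge)→1500, (A,hash)→1800, (A,nl)→7260, (B,nl)→7320; best=960 via (B,hash)
  {ABC}: card=1200; try (A,hash)→2520, (A,merge)→2640, (C,hash)→6960, (C,nl_idx)→7560, (C,merge)→10560, (A,nl)→15120 …(+1); best=2520 via (A,hash)

2520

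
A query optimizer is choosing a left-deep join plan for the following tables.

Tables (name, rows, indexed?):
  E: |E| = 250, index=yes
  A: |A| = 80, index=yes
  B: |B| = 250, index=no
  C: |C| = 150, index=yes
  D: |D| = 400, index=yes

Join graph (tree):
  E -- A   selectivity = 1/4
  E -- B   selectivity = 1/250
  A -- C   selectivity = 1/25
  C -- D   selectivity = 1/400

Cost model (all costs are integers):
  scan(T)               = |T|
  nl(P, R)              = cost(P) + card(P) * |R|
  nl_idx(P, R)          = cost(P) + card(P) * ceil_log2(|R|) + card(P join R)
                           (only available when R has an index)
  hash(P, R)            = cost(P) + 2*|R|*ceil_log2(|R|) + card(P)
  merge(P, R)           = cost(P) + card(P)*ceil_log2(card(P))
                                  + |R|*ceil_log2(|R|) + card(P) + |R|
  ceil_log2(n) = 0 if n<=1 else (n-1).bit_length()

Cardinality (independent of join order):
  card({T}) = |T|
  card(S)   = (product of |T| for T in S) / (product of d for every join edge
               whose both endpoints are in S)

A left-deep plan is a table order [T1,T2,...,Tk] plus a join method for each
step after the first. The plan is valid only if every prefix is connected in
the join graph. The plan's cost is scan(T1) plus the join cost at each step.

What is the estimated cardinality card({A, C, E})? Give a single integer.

Tables in S: A(80), C(150), E(250)
Edges inside S: E-A(d=4), A-C(d=25)
numerator = 80 * 150 * 250 = 3000000
denominator = 4 * 25 = 100
card(S) = 3000000 / 100 = 30000

30000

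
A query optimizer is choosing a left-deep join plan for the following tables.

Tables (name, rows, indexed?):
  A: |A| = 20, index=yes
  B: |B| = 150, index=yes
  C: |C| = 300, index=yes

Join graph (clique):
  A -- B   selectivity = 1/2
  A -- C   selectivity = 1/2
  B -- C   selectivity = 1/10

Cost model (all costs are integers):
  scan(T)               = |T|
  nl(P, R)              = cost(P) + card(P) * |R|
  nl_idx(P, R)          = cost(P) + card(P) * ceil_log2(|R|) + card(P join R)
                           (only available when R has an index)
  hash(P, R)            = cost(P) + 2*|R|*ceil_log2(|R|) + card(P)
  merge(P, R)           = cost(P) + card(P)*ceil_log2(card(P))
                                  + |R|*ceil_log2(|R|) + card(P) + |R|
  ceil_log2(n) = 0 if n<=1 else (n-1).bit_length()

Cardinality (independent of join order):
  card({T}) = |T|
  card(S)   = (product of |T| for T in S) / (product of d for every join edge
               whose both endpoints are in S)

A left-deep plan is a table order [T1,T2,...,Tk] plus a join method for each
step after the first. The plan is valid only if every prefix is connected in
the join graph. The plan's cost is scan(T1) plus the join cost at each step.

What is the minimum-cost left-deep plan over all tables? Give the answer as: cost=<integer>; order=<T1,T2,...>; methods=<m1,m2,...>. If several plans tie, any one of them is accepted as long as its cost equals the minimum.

Selinger DP (subsets sized 1..n):
  {A}: scan cost=20, card=20
  {B}: scan cost=150, card=150
  {C}: scan cost=300, card=300
  {AB}: card=1500; try (A,hash)→500, (B,merge)→1490, (A,merge)→1620, (B,nl_idx)→1680, (A,nl_idx)→2400, (B,hash)→2440 …(+2); best=500 via (A,hash)
  {AC}: card=3000; try (A,hash)→800, (C,merge)→3140, (C,nl_idx)→3200, (A,merge)→3420, (A,nl_idx)→4800, (C,hash)→5440 …(+2); best=800 via (A,hash)
  {BC}: card=4500; try (B,hash)→3000, (C,merge)→4500, (B,merge)→4650, (C,hash)→5700, (C,nl_idx)→6000, (B,nl_idx)→7200 …(+2); best=3000 via (B,hash)
  {ABC}: card=22500; try (B,hash)→6200, (C,hash)→7400, (A,hash)→7700, (C,merge)→21500, (C,nl_idx)→36500, (B,merge)→41150 …(+6); best=6200 via (B,hash)

cost=6200; order=C,A,B; methods=hash,hash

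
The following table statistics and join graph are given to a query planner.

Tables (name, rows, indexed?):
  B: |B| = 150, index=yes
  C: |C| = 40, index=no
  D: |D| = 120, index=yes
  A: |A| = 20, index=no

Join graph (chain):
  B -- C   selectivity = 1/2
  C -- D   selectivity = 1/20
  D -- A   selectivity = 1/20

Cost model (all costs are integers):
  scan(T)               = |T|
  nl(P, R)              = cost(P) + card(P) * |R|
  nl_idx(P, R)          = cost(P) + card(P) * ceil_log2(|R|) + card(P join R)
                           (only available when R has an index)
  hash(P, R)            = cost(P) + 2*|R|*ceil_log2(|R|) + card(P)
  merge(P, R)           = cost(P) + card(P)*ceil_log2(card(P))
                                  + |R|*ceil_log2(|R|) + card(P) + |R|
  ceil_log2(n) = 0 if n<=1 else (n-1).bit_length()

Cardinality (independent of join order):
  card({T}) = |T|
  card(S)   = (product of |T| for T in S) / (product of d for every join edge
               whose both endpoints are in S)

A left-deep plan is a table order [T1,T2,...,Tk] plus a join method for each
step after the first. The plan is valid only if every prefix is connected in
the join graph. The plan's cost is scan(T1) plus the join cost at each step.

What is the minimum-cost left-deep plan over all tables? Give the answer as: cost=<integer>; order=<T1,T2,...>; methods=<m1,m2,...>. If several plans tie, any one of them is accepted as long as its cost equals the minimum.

cost=3520; order=A,D,C,B; methods=nl_idx,hash,hash

Selinger DP (subsets sized 1..n):
  {B}: scan cost=150, card=150
  {C}: scan cost=40, card=40
  {D}: scan cost=120, card=120
  {A}: scan cost=20, card=20
  {BC}: card=3000; try (C,hash)→780, (B,merge)→1670, (C,merge)→1780, (B,hash)→2480, (B,nl_idx)→3360, (B,nl)→6040 …(+1); best=780 via (C,hash)
  {CD}: card=240; try (D,nl_idx)→560, (C,hash)→720, (D,merge)→1280, (C,merge)→1360, (D,hash)→1760, (D,nl)→4840 …(+1); best=560 via (D,nl_idx)
  {AD}: card=120; try (D,nl_idx)→280, (A,hash)→440, (D,merge)→1100, (A,merge)→1200, (D,hash)→1720, (D,nl)→2420 …(+1); best=280 via (D,nl_idx)
  {BCD}: card=18000; try (B,hash)→3200, (B,merge)→4070, (D,hash)→5460, (B,nl_idx)→20480, (B,nl)→36560, (D,nl_idx)→39780 …(+2); best=3200 via (B,hash)
  {ACD}: card=240; try (C,hash)→880, (A,hash)→1000, (C,merge)→1520, (A,merge)→2840, (C,nl)→5080, (A,nl)→5360; best=880 via (C,hash)
  {ABCD}: card=18000; try (B,hash)→3520, (B,merge)→4390, (B,nl_idx)→20800, (A,hash)→21400, (B,nl)→36880, (A,merge)→291320 …(+1); best=3520 via (B,hash)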